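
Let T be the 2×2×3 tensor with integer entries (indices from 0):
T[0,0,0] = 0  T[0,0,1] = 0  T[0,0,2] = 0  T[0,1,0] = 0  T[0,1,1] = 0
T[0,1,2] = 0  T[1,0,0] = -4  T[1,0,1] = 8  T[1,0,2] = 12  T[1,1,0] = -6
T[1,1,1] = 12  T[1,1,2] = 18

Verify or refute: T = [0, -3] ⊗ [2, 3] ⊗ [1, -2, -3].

No

Reconstruct entry (1,0,0) from the claimed factors: Σₗ aₗ[1]bₗ[0]cₗ[0] = (-3)·(2)·(1) = -6, but T[1,0,0] = -4. The claim is false.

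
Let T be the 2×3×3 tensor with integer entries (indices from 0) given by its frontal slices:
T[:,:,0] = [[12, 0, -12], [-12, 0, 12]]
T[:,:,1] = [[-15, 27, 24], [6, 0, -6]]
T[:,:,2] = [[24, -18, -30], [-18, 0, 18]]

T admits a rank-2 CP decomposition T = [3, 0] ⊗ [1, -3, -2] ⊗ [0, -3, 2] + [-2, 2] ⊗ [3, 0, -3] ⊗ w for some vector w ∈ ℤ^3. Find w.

w = [-2, 1, -3]

Subtract the known terms from T to get the rank-1 residual R = [-2, 2] ⊗ [3, 0, -3] ⊗ w, so R[i,j,k] = a[i]·b[j]·w[k]. Pick indices with nonzero a[0]·b[0] = (-2)·(3) = -6. Only the fibre through (0,0,·) is needed: R[0,0,:] = T[0,0,:] − Σₗ aₗ[0]bₗ[0]cₗ = [12, -15, 24] − (3)·(1)·[0, -3, 2] = [12, -6, 18]. Then w[k] = R[0,0,k] / -6 for each k, giving w = [12, -6, 18] / -6 = [-2, 1, -3].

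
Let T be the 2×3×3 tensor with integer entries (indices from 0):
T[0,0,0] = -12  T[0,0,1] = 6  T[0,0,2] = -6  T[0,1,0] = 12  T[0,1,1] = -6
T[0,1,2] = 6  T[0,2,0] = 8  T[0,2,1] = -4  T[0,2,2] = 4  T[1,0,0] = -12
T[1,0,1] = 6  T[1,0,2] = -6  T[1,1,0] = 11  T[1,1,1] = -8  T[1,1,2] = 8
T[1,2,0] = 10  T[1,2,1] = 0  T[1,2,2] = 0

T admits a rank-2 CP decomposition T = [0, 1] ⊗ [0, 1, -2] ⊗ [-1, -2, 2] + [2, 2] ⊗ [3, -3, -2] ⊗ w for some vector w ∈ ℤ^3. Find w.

Subtract the known terms from T to get the rank-1 residual R = [2, 2] ⊗ [3, -3, -2] ⊗ w, so R[i,j,k] = a[i]·b[j]·w[k]. Pick indices with nonzero a[0]·b[0] = (2)·(3) = 6. Only the fibre through (0,0,·) is needed: R[0,0,:] = T[0,0,:] − Σₗ aₗ[0]bₗ[0]cₗ = [-12, 6, -6] − (0)·(0)·[-1, -2, 2] = [-12, 6, -6]. Then w[k] = R[0,0,k] / 6 for each k, giving w = [-12, 6, -6] / 6 = [-2, 1, -1].

w = [-2, 1, -1]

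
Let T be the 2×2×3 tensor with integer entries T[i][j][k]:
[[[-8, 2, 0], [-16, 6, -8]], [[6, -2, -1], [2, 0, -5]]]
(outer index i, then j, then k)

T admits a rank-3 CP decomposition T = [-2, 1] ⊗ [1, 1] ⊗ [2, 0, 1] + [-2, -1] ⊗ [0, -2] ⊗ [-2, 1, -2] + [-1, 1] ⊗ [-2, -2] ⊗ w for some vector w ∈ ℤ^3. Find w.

Subtract the known terms from T to get the rank-1 residual R = [-1, 1] ⊗ [-2, -2] ⊗ w, so R[i,j,k] = a[i]·b[j]·w[k]. Pick indices with nonzero a[0]·b[0] = (-1)·(-2) = 2. Only the fibre through (0,0,·) is needed: R[0,0,:] = T[0,0,:] − Σₗ aₗ[0]bₗ[0]cₗ = [-8, 2, 0] − (-2)·(1)·[2, 0, 1] − (-2)·(0)·[-2, 1, -2] = [-4, 2, 2]. Then w[k] = R[0,0,k] / 2 for each k, giving w = [-4, 2, 2] / 2 = [-2, 1, 1].

w = [-2, 1, 1]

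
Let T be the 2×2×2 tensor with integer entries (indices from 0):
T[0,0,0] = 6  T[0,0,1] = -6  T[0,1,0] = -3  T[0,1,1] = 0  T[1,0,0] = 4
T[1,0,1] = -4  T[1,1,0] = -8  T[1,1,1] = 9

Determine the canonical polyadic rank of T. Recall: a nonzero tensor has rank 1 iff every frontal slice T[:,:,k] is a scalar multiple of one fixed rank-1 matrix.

Lower bound: the mode-3 unfolding of T (rows indexed by k, columns by (i,j) = (0,0), (0,1), (1,0), (1,1)) is [[6, -3, 4, -8], [-6, 0, -4, 9]].
There the 2×2 minor on rows k ∈ {0, 1}, columns (i,j) ∈ {(0,0), (0,1)} is det [[6, -3], [-6, 0]] = -18 ≠ 0, so this unfolding has rank ≥ 2; CP rank is at least every unfolding rank, so rank(T) ≥ 2. (This is only a lower bound: in general the CP rank may exceed every unfolding rank, so we still need to exhibit 2 rank-1 terms summing to T.)
Upper bound — finding two terms. Write S_k = T[:,:,k] for the frontal slices: S₀ = [[6, -3], [4, -8]], S₁ = [[-6, 0], [-4, 9]].
If T = a₁ (x) b₁ (x) c₁ + a₂ (x) b₂ (x) c₂ then each S_k = c₁[k]·a₁b₁ᵀ + c₂[k]·a₂b₂ᵀ. S₀ and S₁ are linearly independent, so a₁b₁ᵀ and a₂b₂ᵀ must span the same plane of matrices: they are the rank-1 matrices of the form x·S₀ + y·S₁.
det(x·S₀ + y·S₁) is −36·x² + 90·xy − 54·y² = (-18)·(2·x − 3·y)(x − y), vanishing at (x:y) = (3:2) and (1:1).
M₁ = 3·S₀ + 2·S₁ = [[6, -9], [4, -6]] = [3, 2][2, -3]ᵀ and M₂ = S₀ + S₁ = [[0, -3], [0, 1]] = −[3, -1][0, 1]ᵀ, so take a₁ = [3, 2], b₁ = [2, -3], a₂ = [3, -1], b₂ = [0, 1].
Each slice is an integer combination of E₁ = a₁b₁ᵀ and E₂ = a₂b₂ᵀ: S₀ = E₁ + 2·E₂, S₁ = −E₁ − 3·E₂; reading off coefficients, c₁ = [1, -1] and c₂ = [2, -3].
Hence T = [3, 2] (x) [2, -3] (x) [1, -1] + [3, -1] (x) [0, 1] (x) [2, -3], so rank(T) ≤ 2.
These bounds meet, so rank(T) = 2.

2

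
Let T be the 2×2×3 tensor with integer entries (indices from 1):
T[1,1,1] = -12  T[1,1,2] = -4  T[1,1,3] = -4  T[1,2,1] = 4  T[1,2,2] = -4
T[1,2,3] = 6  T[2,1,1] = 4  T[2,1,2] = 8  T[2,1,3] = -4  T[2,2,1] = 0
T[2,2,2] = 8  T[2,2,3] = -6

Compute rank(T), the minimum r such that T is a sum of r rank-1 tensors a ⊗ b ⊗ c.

3

Lower bound: in the mode-3 unfolding of T (rows indexed by k, columns by (i,j)) the 3×3 minor on rows k ∈ {1, 2, 3}, columns (i,j) ∈ {(1,1), (1,2), (2,1)} is det [[-12, 4, 4], [-4, -4, 8], [-4, 6, -4]] = 32 ≠ 0, so that unfolding has rank ≥ 3 and hence rank(T) ≥ 3 (CP rank is at least every unfolding rank, though it can be larger).
Upper bound: T is a sum of 3 rank-1 terms, T = [1, -1] ⊗ [2, 1] ⊗ [-2, -4, 2] + [1, 0] ⊗ [1, -1] ⊗ [-8, 4, -8] + [1, 1] ⊗ [0, 1] ⊗ [-2, 4, -4] (one valid choice — decompositions are not unique — normalised so each a, b is primitive with positive first nonzero entry; check it by expanding all entries), so rank(T) ≤ 3.
These bounds meet, so rank(T) = 3.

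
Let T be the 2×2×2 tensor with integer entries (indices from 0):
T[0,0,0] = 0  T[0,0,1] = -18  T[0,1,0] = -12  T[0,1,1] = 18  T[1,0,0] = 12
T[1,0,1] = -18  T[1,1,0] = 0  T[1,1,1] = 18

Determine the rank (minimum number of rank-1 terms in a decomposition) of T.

2

Lower bound: the mode-3 unfolding of T (rows indexed by k, columns by (i,j) = (0,0), (0,1), (1,0), (1,1)) is [[0, -12, 12, 0], [-18, 18, -18, 18]].
There the 2×2 minor on rows k ∈ {0, 1}, columns (i,j) ∈ {(0,0), (0,1)} is det [[0, -12], [-18, 18]] = -216 ≠ 0, so this unfolding has rank ≥ 2; CP rank is at least every unfolding rank, so rank(T) ≥ 2. (This is only a lower bound: in general the CP rank may exceed every unfolding rank, so we still need to exhibit 2 rank-1 terms summing to T.)
Upper bound — finding two terms. Write S_k = T[:,:,k] for the frontal slices: S₀ = [[0, -12], [12, 0]], S₁ = [[-18, 18], [-18, 18]].
If T = a₁ ⊗ b₁ ⊗ c₁ + a₂ ⊗ b₂ ⊗ c₂ then each S_k = c₁[k]·a₁b₁ᵀ + c₂[k]·a₂b₂ᵀ. S₀ and S₁ are linearly independent, so a₁b₁ᵀ and a₂b₂ᵀ must span the same plane of matrices: they are the rank-1 matrices of the form x·S₀ + y·S₁.
det(x·S₀ + y·S₁) is 144·x² − 432·xy = 144·(x − 3·y)(x), vanishing at (x:y) = (3:1) and (0:1).
M₁ = 3·S₀ + S₁ = [[-18, -18], [18, 18]] = (-18)·[1, -1][1, 1]ᵀ and M₂ = S₁ = [[-18, 18], [-18, 18]] = (-18)·[1, 1][1, -1]ᵀ, so take a₁ = [1, -1], b₁ = [1, 1], a₂ = [1, 1], b₂ = [1, -1].
Each slice is an integer combination of E₁ = a₁b₁ᵀ and E₂ = a₂b₂ᵀ: S₀ = −6·E₁ + 6·E₂, S₁ = −18·E₂; reading off coefficients, c₁ = [-6, 0] and c₂ = [6, -18].
Hence T = [1, -1] ⊗ [1, 1] ⊗ [-6, 0] + [1, 1] ⊗ [1, -1] ⊗ [6, -18], so rank(T) ≤ 2.
These bounds meet, so rank(T) = 2.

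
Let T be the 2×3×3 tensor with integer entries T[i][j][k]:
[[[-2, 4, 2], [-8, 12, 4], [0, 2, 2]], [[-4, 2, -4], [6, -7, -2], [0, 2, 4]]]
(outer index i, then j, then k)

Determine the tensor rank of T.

Lower bound: the mode-2 unfolding of T (rows indexed by j, columns by (i,k) = (0,0), (0,1), (0,2), (1,0), (1,1), (1,2)) is [[-2, 4, 2, -4, 2, -4], [-8, 12, 4, 6, -7, -2], [0, 2, 2, 0, 2, 4]].
There the 3×3 minor on rows j ∈ {0, 1, 2}, columns (i,k) ∈ {(0,0), (0,1), (1,0)} is det [[-2, 4, -4], [-8, 12, 6], [0, 2, 0]] = 88 ≠ 0, so this unfolding has rank ≥ 3; CP rank is at least every unfolding rank, so rank(T) ≥ 3. (Flattening ranks never certify an upper bound on CP rank; for that we must actually write T with 3 rank-1 terms.)
Upper bound: T is a sum of 3 rank-1 terms, T = [0, 1] ⊗ [2, 1, -2] ⊗ [-2, 1, -2] + [1, -2] ⊗ [0, 2, -1] ⊗ [-2, 2, 0] + [1, 0] ⊗ [1, 2, 1] ⊗ [-2, 4, 2] (written with every a and b primitive with positive leading entry and the scale carried by c; CP decompositions are not unique, and this one is verified by expanding entrywise), so rank(T) ≤ 3.
These bounds meet, so rank(T) = 3.
Check entry T[0,0,2] = 2: (0)·(2)·(-2) + (1)·(0)·(0) + (1)·(1)·(2) = 2.

3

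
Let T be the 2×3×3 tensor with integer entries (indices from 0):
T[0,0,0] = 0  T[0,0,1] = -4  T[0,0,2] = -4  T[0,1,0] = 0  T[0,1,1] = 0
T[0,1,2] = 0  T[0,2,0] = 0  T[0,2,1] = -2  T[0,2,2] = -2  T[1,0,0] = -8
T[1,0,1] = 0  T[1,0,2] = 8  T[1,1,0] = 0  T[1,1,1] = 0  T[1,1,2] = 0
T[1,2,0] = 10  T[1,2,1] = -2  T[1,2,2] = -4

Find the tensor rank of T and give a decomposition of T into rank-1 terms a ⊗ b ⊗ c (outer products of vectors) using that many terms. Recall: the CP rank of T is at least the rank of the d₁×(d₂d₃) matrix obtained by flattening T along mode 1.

Lower bound: the mode-3 unfolding of T (rows indexed by k, columns by (i,j) = (0,0), (0,1), (0,2), (1,0), (1,1), (1,2)) is [[0, 0, 0, -8, 0, 10], [-4, 0, -2, 0, 0, -2], [-4, 0, -2, 8, 0, -4]].
There the 3×3 minor on rows k ∈ {0, 1, 2}, columns (i,j) ∈ {(0,0), (1,0), (1,2)} is det [[0, -8, 10], [-4, 0, -2], [-4, 8, -4]] = -256 ≠ 0, so this unfolding has rank ≥ 3; CP rank is at least every unfolding rank, so rank(T) ≥ 3. (Flattening ranks never certify an upper bound on CP rank; for that we must actually write T with 3 rank-1 terms.)
Upper bound: T is a sum of 3 rank-1 terms, T = [0, 1] ⊗ [0, 0, 1] ⊗ [2, -2, 4] + [0, 1] ⊗ [1, 0, -1] ⊗ [-8, 0, 8] + [1, 0] ⊗ [2, 0, 1] ⊗ [0, -2, -2] (written with every a and b primitive with positive leading entry and the scale carried by c; CP decompositions are not unique, and this one is verified by expanding entrywise), so rank(T) ≤ 3.
These bounds meet, so rank(T) = 3.

rank(T) = 3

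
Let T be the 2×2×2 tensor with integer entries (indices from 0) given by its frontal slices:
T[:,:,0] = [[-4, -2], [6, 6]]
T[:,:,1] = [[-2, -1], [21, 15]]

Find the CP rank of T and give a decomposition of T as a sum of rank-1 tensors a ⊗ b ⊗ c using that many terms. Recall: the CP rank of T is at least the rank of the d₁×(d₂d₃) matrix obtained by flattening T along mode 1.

rank(T) = 2

Lower bound: in the mode-1 unfolding of T (rows indexed by i, columns by (j,k)) the 2×2 minor on rows i ∈ {0, 1}, columns (j,k) ∈ {(0,0), (0,1)} is det [[-4, -2], [6, 21]] = -72 ≠ 0, so that unfolding has rank ≥ 2 and hence rank(T) ≥ 2 (CP rank is at least every unfolding rank, though it can be larger).
Upper bound: with S_k = T[:,:,k], the two rank-1 terms a₁b₁ᵀ, a₂b₂ᵀ are the rank-1 members of the pencil x·S₀ + y·S₁.
det(x·S₀ + y·S₁) is −12·x² − 24·xy − 9·y² = (-3)·(2·x + 3·y)(2·x + y), vanishing at (x:y) = (3:-2) and (1:-2).
M₁ = 3·S₀ − 2·S₁ = [[-8, -4], [-24, -12]] = (-4)·[1, 3][2, 1]ᵀ and M₂ = S₀ − 2·S₁ = [[0, 0], [-36, -24]] = (-12)·[0, 1][3, 2]ᵀ, so take a₁ = [1, 3], b₁ = [2, 1], a₂ = [0, 1], b₂ = [3, 2].
Each slice is an integer combination of E₁ = a₁b₁ᵀ and E₂ = a₂b₂ᵀ: S₀ = −2·E₁ + 6·E₂, S₁ = −E₁ + 9·E₂; reading off coefficients, c₁ = [-2, -1] and c₂ = [6, 9].
Hence T = [1, 3] ⊗ [2, 1] ⊗ [-2, -1] + [0, 1] ⊗ [3, 2] ⊗ [6, 9], so rank(T) ≤ 2.
These bounds meet, so rank(T) = 2.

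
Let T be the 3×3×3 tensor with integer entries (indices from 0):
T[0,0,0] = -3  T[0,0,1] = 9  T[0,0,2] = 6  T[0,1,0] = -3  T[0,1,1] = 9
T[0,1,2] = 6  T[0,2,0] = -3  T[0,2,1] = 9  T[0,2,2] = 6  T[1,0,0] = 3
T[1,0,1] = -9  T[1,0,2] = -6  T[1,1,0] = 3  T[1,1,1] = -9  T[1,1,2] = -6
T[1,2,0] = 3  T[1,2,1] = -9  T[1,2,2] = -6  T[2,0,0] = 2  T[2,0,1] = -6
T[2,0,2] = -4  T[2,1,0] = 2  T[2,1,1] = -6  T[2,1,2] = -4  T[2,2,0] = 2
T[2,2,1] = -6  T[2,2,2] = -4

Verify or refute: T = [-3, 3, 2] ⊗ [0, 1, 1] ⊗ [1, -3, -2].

Reconstruct entry (0,0,0) from the claimed factors: Σₗ aₗ[0]bₗ[0]cₗ[0] = (-3)·(0)·(1) = 0, but T[0,0,0] = -3. The claim is false.

No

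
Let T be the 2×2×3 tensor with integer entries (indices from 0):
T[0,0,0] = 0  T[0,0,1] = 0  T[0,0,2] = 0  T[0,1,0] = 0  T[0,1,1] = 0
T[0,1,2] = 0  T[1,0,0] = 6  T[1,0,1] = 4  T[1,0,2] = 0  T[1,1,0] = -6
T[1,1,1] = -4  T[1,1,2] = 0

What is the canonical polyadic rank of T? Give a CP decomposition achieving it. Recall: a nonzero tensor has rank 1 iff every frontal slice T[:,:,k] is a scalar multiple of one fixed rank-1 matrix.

Lower bound: T ≠ 0 (e.g. T[1,0,0] = 6), so rank(T) ≥ 1.
Upper bound: the mode-1 fibre T[:,0,0] = [0, 6] gives a = [0, 1] (primitive direction); the mode-2 fibre T[1,:,0] = [6, -6] gives b = [1, -1]; then c[k] = T[1,0,k] / (a[1]·b[0]) = [6, 4, 0] / 1 = [6, 4, 0].
Expanding [0, 1] ⊗ [1, -1] ⊗ [6, 4, 0] reproduces all 12 entries of T, so T = [0, 1] ⊗ [1, -1] ⊗ [6, 4, 0] and rank(T) ≤ 1.
These bounds meet, so rank(T) = 1.

rank(T) = 1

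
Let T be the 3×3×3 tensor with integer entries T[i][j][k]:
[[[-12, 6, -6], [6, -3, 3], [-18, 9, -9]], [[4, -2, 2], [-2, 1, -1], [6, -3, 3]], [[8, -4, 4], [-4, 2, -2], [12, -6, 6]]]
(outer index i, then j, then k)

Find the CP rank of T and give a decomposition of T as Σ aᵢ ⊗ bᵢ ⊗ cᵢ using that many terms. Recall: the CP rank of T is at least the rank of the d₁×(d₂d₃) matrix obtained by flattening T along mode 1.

rank(T) = 1

Lower bound: T ≠ 0 (e.g. T[0,0,0] = -12), so rank(T) ≥ 1.
Upper bound: if T = a ⊗ b ⊗ c then every fibre of T is a multiple of the corresponding factor, so read the factors off the fibres through the nonzero entry T[0,0,0] = -12.
The mode-1 fibre T[:,0,0] = [-12, 4, 8] gives a = [3, -1, -2] (primitive direction); the mode-2 fibre T[0,:,0] = [-12, 6, -18] gives b = [2, -1, 3]; then c[k] = T[0,0,k] / (a[0]·b[0]) = [-12, 6, -6] / 6 = [-2, 1, -1].
Expanding [3, -1, -2] ⊗ [2, -1, 3] ⊗ [-2, 1, -1] reproduces all 27 entries of T, so T = [3, -1, -2] ⊗ [2, -1, 3] ⊗ [-2, 1, -1] and rank(T) ≤ 1.
These bounds meet, so rank(T) = 1.
Check entry T[0,2,0] = -18: (3)·(3)·(-2) = -18.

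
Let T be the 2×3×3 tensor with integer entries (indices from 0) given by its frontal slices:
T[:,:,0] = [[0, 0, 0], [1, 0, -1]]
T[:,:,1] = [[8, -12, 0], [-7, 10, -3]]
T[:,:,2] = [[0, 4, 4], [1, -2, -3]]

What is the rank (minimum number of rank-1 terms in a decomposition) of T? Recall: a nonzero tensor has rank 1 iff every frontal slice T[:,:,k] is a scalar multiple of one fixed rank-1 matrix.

3

Lower bound: the mode-3 unfolding of T (rows indexed by k, columns by (i,j) = (0,0), (0,1), (0,2), (1,0), (1,1), (1,2)) is [[0, 0, 0, 1, 0, -1], [8, -12, 0, -7, 10, -3], [0, 4, 4, 1, -2, -3]].
There the 3×3 minor on rows k ∈ {0, 1, 2}, columns (i,j) ∈ {(0,0), (0,1), (1,0)} is det [[0, 0, 1], [8, -12, -7], [0, 4, 1]] = 32 ≠ 0, so this unfolding has rank ≥ 3; CP rank is at least every unfolding rank, so rank(T) ≥ 3. (This is only a lower bound: in general the CP rank may exceed every unfolding rank, so we still need to exhibit 3 rank-1 terms summing to T.)
Upper bound: T is a sum of 3 rank-1 terms, T = (0, 1) (x) (1, 0, -1) (x) (1, 1, 1) + (1, -1) (x) (2, -2, 1) (x) (0, 4, 0) + (2, -1) (x) (0, 1, 1) (x) (0, -2, 2) (one valid choice — decompositions are not unique — normalised so each a, b is primitive with positive first nonzero entry; check it by expanding all entries), so rank(T) ≤ 3.
These bounds meet, so rank(T) = 3.
Check entry T[1,1,1] = 10: (1)·(0)·(1) + (-1)·(-2)·(4) + (-1)·(1)·(-2) = 10.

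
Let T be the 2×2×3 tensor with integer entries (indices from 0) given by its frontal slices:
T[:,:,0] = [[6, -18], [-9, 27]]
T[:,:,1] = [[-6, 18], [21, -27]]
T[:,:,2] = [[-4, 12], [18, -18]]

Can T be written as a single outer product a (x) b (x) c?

The mode-3 unfolding of T (rows indexed by k, columns by (i,j) = (0,0), (0,1), (1,0), (1,1)) is [[6, -18, -9, 27], [-6, 18, 21, -27], [-4, 12, 18, -18]].
There the 2×2 minor on rows k ∈ {0, 1}, columns (i,j) ∈ {(0,0), (1,0)} is det [[6, -9], [-6, 21]] = 72 ≠ 0, so this unfolding has rank ≥ 2; CP rank is at least every unfolding rank, so rank(T) ≥ 2.
In particular rank(T) ≥ 2 > 1, so T is not rank-1.

No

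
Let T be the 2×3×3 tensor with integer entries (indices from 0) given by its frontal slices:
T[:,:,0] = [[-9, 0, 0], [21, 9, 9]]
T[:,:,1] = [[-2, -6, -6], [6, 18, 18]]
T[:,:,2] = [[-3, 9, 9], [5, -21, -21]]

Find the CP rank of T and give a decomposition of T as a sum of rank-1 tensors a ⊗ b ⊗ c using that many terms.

Lower bound: in the mode-3 unfolding of T (rows indexed by k, columns by (i,j)) the 2×2 minor on rows k ∈ {0, 1}, columns (i,j) ∈ {(0,0), (0,1)} is det [[-9, 0], [-2, -6]] = 54 ≠ 0, so that unfolding has rank ≥ 2 and hence rank(T) ≥ 2 (CP rank is at least every unfolding rank, though it can be larger).
Upper bound: with S_k = T[:,:,k], the two rank-1 terms a₁b₁ᵀ, a₂b₂ᵀ are the rank-1 members of the pencil x·S₀ + y·S₁.
The 2×2 minor of x·S₀ + y·S₁ on rows {0,1}, columns {0,1} is −81·x² − 54·xy = (-27)·(3·x + 2·y)(x), vanishing at (x:y) = (2:-3) and (0:1).
M₁ = 2·S₀ − 3·S₁ = [[-12, 18, 18], [24, -36, -36]] = (-6)·(1, -2)(2, -3, -3)ᵀ and M₂ = S₁ = [[-2, -6, -6], [6, 18, 18]] = (-2)·(1, -3)(1, 3, 3)ᵀ, so take a₁ = (1, -2), b₁ = (2, -3, -3), a₂ = (1, -3), b₂ = (1, 3, 3).
Each slice is an integer combination of E₁ = a₁b₁ᵀ and E₂ = a₂b₂ᵀ: S₀ = −3·E₁ − 3·E₂, S₁ = −2·E₂, S₂ = −2·E₁ + E₂; reading off coefficients, c₁ = (-3, 0, -2) and c₂ = (-3, -2, 1).
Hence T = (1, -2) ⊗ (2, -3, -3) ⊗ (-3, 0, -2) + (1, -3) ⊗ (1, 3, 3) ⊗ (-3, -2, 1), so rank(T) ≤ 2.
These bounds meet, so rank(T) = 2.

rank(T) = 2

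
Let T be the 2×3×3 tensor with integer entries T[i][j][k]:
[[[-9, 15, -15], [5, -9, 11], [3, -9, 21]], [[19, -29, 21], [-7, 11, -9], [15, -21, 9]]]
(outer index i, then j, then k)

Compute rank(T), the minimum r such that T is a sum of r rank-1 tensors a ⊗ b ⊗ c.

2

Lower bound: in the mode-3 unfolding of T (rows indexed by k, columns by (i,j)) the 2×2 minor on rows k ∈ {0, 1}, columns (i,j) ∈ {(0,0), (0,1)} is det [[-9, 5], [15, -9]] = 6 ≠ 0, so that unfolding has rank ≥ 2 and hence rank(T) ≥ 2 (CP rank is at least every unfolding rank, though it can be larger).
Upper bound: with S_k = T[:,:,k], the two rank-1 terms a₁b₁ᵀ, a₂b₂ᵀ are the rank-1 members of the pencil x·S₀ + y·S₁.
The 2×2 minor of x·S₀ + y·S₁ on rows {0,1}, columns {0,1} is −32·x² + 112·xy − 96·y² = (-16)·(2·x − 3·y)(x − 2·y), vanishing at (x:y) = (3:2) and (2:1).
M₁ = 3·S₀ + 2·S₁ = [[3, -3, -9], [-1, 1, 3]] = [3, -1][1, -1, -3]ᵀ and M₂ = 2·S₀ + S₁ = [[-3, 1, -3], [9, -3, 9]] = −[1, -3][3, -1, 3]ᵀ, so take a₁ = [3, -1], b₁ = [1, -1, -3], a₂ = [1, -3], b₂ = [3, -1, 3].
Each slice is an integer combination of E₁ = a₁b₁ᵀ and E₂ = a₂b₂ᵀ: S₀ = −E₁ − 2·E₂, S₁ = 2·E₁ + 3·E₂, S₂ = −3·E₁ − 2·E₂; reading off coefficients, c₁ = [-1, 2, -3] and c₂ = [-2, 3, -2].
Hence T = [3, -1] ⊗ [1, -1, -3] ⊗ [-1, 2, -3] + [1, -3] ⊗ [3, -1, 3] ⊗ [-2, 3, -2], so rank(T) ≤ 2.
These bounds meet, so rank(T) = 2.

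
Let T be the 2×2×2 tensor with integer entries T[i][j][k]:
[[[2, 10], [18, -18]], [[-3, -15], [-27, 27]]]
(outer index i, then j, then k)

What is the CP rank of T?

Lower bound: the mode-2 unfolding of T (rows indexed by j, columns by (i,k) = (0,0), (0,1), (1,0), (1,1)) is [[2, 10, -3, -15], [18, -18, -27, 27]].
There the 2×2 minor on rows j ∈ {0, 1}, columns (i,k) ∈ {(0,0), (0,1)} is det [[2, 10], [18, -18]] = -216 ≠ 0, so this unfolding has rank ≥ 2; CP rank is at least every unfolding rank, so rank(T) ≥ 2. (Unfolding ranks only ever bound the CP rank from below — rank(T) can be strictly larger than all of them — so the matching upper bound has to come from an explicit 2-term decomposition.)
Upper bound — finding two terms. Every mode-1 slice of T is a multiple of one matrix: T[i,:,:] = a[i]·M with a = (2, -3) and M = [[1, 5], [9, -9]] (rows indexed by j, columns by k). So it suffices to write M as a sum of two rank-1 matrices.
Splitting M by its rows (j = 0, 1), M = (1, 0)(1, 5)ᵀ + (0, 1)(9, -9)ᵀ.
Hence T = (2, -3) ⊗ (1, 0) ⊗ (1, 5) + (2, -3) ⊗ (0, 1) ⊗ (9, -9), so rank(T) ≤ 2.
These bounds meet, so rank(T) = 2.
Check entry T[1,0,1] = -15: (-3)·(1)·(5) + (-3)·(0)·(-9) = -15.

2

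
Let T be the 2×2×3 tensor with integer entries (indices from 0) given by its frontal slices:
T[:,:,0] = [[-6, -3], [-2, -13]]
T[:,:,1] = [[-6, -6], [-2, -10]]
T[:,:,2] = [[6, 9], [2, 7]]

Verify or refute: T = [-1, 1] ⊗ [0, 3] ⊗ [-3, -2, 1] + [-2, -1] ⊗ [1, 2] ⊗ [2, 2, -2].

Reconstruct entry (0,0,0) from the claimed factors: Σₗ aₗ[0]bₗ[0]cₗ[0] = (-1)·(0)·(-3) + (-2)·(1)·(2) = -4, but T[0,0,0] = -6. The claim is false.

No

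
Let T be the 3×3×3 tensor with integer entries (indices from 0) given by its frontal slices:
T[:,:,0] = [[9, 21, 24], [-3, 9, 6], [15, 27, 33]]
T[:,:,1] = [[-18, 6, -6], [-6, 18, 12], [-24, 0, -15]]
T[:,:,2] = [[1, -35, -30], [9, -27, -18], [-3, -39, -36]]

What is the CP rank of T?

Lower bound: in the mode-2 unfolding of T (rows indexed by j, columns by (i,k)) the 2×2 minor on rows j ∈ {0, 1}, columns (i,k) ∈ {(0,0), (0,1)} is det [[9, -18], [21, 6]] = 432 ≠ 0, so that unfolding has rank ≥ 2 and hence rank(T) ≥ 2 (CP rank is at least every unfolding rank, though it can be larger).
Upper bound: with S_k = T[:,:,k], the two rank-1 terms a₁b₁ᵀ, a₂b₂ᵀ are the rank-1 members of the pencil x·S₀ + y·S₁.
The 2×2 minor of x·S₀ + y·S₁ on rows {0,1}, columns {0,1} is 144·x² + 144·xy − 288·y² = 144·(x + 2·y)(x − y), vanishing at (x:y) = (2:-1) and (1:1).
M₁ = 2·S₀ − S₁ = [[36, 36, 54], [0, 0, 0], [54, 54, 81]] = 9·[2, 0, 3][2, 2, 3]ᵀ and M₂ = S₀ + S₁ = [[-9, 27, 18], [-9, 27, 18], [-9, 27, 18]] = (-9)·[1, 1, 1][1, -3, -2]ᵀ, so take a₁ = [2, 0, 3], b₁ = [2, 2, 3], a₂ = [1, 1, 1], b₂ = [1, -3, -2].
Each slice is an integer combination of E₁ = a₁b₁ᵀ and E₂ = a₂b₂ᵀ: S₀ = 3·E₁ − 3·E₂, S₁ = −3·E₁ − 6·E₂, S₂ = −2·E₁ + 9·E₂; reading off coefficients, c₁ = [3, -3, -2] and c₂ = [-3, -6, 9].
Hence T = [2, 0, 3] ⊗ [2, 2, 3] ⊗ [3, -3, -2] + [1, 1, 1] ⊗ [1, -3, -2] ⊗ [-3, -6, 9], so rank(T) ≤ 2.
These bounds meet, so rank(T) = 2.

2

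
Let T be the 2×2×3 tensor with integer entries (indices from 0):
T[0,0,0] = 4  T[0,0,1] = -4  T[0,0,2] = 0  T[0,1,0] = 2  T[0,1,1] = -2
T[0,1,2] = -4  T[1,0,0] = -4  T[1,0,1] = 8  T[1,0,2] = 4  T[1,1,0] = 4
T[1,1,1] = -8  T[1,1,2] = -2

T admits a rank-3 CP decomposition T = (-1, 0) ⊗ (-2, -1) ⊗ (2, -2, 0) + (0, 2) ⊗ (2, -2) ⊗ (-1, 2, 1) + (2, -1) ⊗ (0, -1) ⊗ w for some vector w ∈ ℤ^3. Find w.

Subtract the known terms from T to get the rank-1 residual R = (2, -1) ⊗ (0, -1) ⊗ w, so R[i,j,k] = a[i]·b[j]·w[k]. Pick indices with nonzero a[0]·b[1] = (2)·(-1) = -2. Only the fibre through (0,1,·) is needed: R[0,1,:] = T[0,1,:] − Σₗ aₗ[0]bₗ[1]cₗ = [2, -2, -4] − (-1)·(-1)·(2, -2, 0) − (0)·(-2)·(-1, 2, 1) = [0, 0, -4]. Then w[k] = R[0,1,k] / -2 for each k, giving w = [0, 0, -4] / -2 = (0, 0, 2).

w = (0, 0, 2)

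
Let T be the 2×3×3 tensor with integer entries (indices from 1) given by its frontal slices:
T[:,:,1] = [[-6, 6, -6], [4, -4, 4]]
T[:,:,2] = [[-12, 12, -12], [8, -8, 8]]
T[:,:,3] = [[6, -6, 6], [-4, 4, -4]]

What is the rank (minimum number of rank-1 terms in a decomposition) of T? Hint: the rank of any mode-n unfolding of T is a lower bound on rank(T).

Lower bound: T ≠ 0 (e.g. T[1,1,1] = -6), so rank(T) ≥ 1.
Upper bound: if T = a (x) b (x) c then every fibre of T is a multiple of the corresponding factor, so read the factors off the fibres through the nonzero entry T[1,1,1] = -6.
The mode-1 fibre T[:,1,1] = [-6, 4] gives a = [3, -2] (primitive direction); the mode-2 fibre T[1,:,1] = [-6, 6, -6] gives b = [1, -1, 1]; then c[k] = T[1,1,k] / (a[1]·b[1]) = [-6, -12, 6] / 3 = [-2, -4, 2].
Expanding [3, -2] (x) [1, -1, 1] (x) [-2, -4, 2] reproduces all 18 entries of T, so T = [3, -2] (x) [1, -1, 1] (x) [-2, -4, 2] and rank(T) ≤ 1.
These bounds meet, so rank(T) = 1.

1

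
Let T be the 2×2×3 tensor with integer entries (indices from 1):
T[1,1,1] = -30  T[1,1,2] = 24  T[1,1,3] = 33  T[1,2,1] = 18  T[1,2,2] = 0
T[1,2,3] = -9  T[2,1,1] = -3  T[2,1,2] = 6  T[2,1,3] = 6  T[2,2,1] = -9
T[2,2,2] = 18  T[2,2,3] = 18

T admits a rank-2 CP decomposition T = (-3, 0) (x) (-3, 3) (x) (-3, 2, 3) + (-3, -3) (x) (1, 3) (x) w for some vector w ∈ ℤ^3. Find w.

Subtract the known terms from T to get the rank-1 residual R = (-3, -3) (x) (1, 3) (x) w, so R[i,j,k] = a[i]·b[j]·w[k]. Pick indices with nonzero a[1]·b[1] = (-3)·(1) = -3. Only the fibre through (1,1,·) is needed: R[1,1,:] = T[1,1,:] − Σₗ aₗ[1]bₗ[1]cₗ = [-30, 24, 33] − (-3)·(-3)·(-3, 2, 3) = [-3, 6, 6]. Then w[k] = R[1,1,k] / -3 for each k, giving w = [-3, 6, 6] / -3 = (1, -2, -2).

w = (1, -2, -2)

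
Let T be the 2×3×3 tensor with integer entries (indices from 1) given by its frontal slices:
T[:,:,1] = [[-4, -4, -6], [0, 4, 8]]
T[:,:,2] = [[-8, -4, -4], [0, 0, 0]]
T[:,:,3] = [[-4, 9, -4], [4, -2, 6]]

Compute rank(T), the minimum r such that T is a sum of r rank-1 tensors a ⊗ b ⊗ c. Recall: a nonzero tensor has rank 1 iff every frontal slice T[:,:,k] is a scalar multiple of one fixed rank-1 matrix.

Lower bound: the mode-3 unfolding of T (rows indexed by k, columns by (i,j) = (1,1), (1,2), (1,3), (2,1), (2,2), (2,3)) is [[-4, -4, -6, 0, 4, 8], [-8, -4, -4, 0, 0, 0], [-4, 9, -4, 4, -2, 6]].
There the 3×3 minor on rows k ∈ {1, 2, 3}, columns (i,j) ∈ {(1,1), (1,2), (1,3)} is det [[-4, -4, -6], [-8, -4, -4], [-4, 9, -4]] = 384 ≠ 0, so this unfolding has rank ≥ 3; CP rank is at least every unfolding rank, so rank(T) ≥ 3. (Unfolding ranks only ever bound the CP rank from below — rank(T) can be strictly larger than all of them — so the matching upper bound has to come from an explicit 3-term decomposition.)
Upper bound: T is a sum of 3 rank-1 terms, T = [1, -2] ⊗ [0, 1, 2] ⊗ [-2, 0, -1] + [1, 0] ⊗ [2, 1, 1] ⊗ [-2, -4, 2] + [2, -1] ⊗ [2, -2, 1] ⊗ [0, 0, -2] (one valid choice — decompositions are not unique — normalised so each a, b is primitive with positive first nonzero entry; check it by expanding all entries), so rank(T) ≤ 3.
These bounds meet, so rank(T) = 3.

3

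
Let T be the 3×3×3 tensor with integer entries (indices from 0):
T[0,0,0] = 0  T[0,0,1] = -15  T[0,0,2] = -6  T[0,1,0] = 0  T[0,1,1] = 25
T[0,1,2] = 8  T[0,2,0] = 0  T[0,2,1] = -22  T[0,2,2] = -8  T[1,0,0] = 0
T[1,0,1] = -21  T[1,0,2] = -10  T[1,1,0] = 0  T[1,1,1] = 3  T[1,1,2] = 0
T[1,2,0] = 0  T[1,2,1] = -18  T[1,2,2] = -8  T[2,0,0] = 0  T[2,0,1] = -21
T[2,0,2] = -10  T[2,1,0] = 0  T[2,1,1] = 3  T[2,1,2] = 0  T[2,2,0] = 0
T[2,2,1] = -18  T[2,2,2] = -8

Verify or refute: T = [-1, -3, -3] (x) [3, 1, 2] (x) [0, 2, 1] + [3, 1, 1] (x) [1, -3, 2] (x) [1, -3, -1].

Reconstruct entry (0,0,0) from the claimed factors: Σₗ aₗ[0]bₗ[0]cₗ[0] = (-1)·(3)·(0) + (3)·(1)·(1) = 3, but T[0,0,0] = 0. The claim is false.

No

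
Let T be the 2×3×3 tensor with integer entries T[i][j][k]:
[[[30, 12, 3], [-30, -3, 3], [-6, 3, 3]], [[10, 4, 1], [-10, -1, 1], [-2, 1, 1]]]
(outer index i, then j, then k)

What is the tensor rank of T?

Lower bound: the mode-3 unfolding of T (rows indexed by k, columns by (i,j) = (0,0), (0,1), (0,2), (1,0), (1,1), (1,2)) is [[30, -30, -6, 10, -10, -2], [12, -3, 3, 4, -1, 1], [3, 3, 3, 1, 1, 1]].
There the 2×2 minor on rows k ∈ {0, 1}, columns (i,j) ∈ {(0,0), (0,1)} is det [[30, -30], [12, -3]] = 270 ≠ 0, so this unfolding has rank ≥ 2; CP rank is at least every unfolding rank, so rank(T) ≥ 2. (Flattening ranks never certify an upper bound on CP rank; for that we must actually write T with 2 rank-1 terms.)
Upper bound — finding two terms. Every mode-1 slice of T is a multiple of one matrix: T[i,:,:] = a[i]·M with a = (3, 1) and M = [[10, 4, 1], [-10, -1, 1], [-2, 1, 1]] (rows indexed by j, columns by k). So it suffices to write M as a sum of two rank-1 matrices.
The columns of M satisfy (column 0) = 4·(column 1) − 6·(column 2), so splitting by columns, M = (4, -1, 1)(4, 1, 0)ᵀ + (1, 1, 1)(-6, 0, 1)ᵀ.
Hence T = (3, 1) (x) (4, -1, 1) (x) (4, 1, 0) + (3, 1) (x) (1, 1, 1) (x) (-6, 0, 1), so rank(T) ≤ 2.
These bounds meet, so rank(T) = 2.

2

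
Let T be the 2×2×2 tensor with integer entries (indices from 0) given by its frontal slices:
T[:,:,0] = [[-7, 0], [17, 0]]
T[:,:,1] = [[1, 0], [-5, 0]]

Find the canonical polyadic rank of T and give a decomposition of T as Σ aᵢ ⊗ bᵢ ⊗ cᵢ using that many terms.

Lower bound: the mode-3 unfolding of T (rows indexed by k, columns by (i,j) = (0,0), (0,1), (1,0), (1,1)) is [[-7, 0, 17, 0], [1, 0, -5, 0]].
There the 2×2 minor on rows k ∈ {0, 1}, columns (i,j) ∈ {(0,0), (1,0)} is det [[-7, 17], [1, -5]] = 18 ≠ 0, so this unfolding has rank ≥ 2; CP rank is at least every unfolding rank, so rank(T) ≥ 2. (This is only a lower bound: in general the CP rank may exceed every unfolding rank, so we still need to exhibit 2 rank-1 terms summing to T.)
Upper bound — finding two terms. Every mode-2 slice of T is a multiple of one matrix: T[:,j,:] = b[j]·M with b = [1, 0] and M = [[-7, 1], [17, -5]] (rows indexed by i, columns by k). So it suffices to write M as a sum of two rank-1 matrices.
Splitting M by its rows (i = 0, 1), M = [1, 0][-7, 1]ᵀ + [0, 1][17, -5]ᵀ.
Hence T = [1, 0] ⊗ [1, 0] ⊗ [-7, 1] + [0, 1] ⊗ [1, 0] ⊗ [17, -5], so rank(T) ≤ 2.
These bounds meet, so rank(T) = 2.
Check entry T[1,0,1] = -5: (0)·(1)·(1) + (1)·(1)·(-5) = -5.

rank(T) = 2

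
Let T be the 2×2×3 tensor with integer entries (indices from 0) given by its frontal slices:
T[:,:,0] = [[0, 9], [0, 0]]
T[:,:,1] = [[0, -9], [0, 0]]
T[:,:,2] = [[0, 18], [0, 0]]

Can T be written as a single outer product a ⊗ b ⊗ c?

If T = a ⊗ b ⊗ c then every fibre of T is a multiple of the corresponding factor, so read the factors off the fibres through the nonzero entry T[0,1,0] = 9.
The mode-1 fibre T[:,1,0] = [9, 0] gives a = [1, 0] (primitive direction); the mode-2 fibre T[0,:,0] = [0, 9] gives b = [0, 1]; then c[k] = T[0,1,k] / (a[0]·b[1]) = [9, -9, 18] / 1 = [9, -9, 18].
Expanding [1, 0] ⊗ [0, 1] ⊗ [9, -9, 18] reproduces all 12 entries of T, so T = [1, 0] ⊗ [0, 1] ⊗ [9, -9, 18] and rank(T) ≤ 1.
Equivalently every frontal slice T[:,:,k] is c[k] times the rank-1 matrix [1, 0] ⊗ [0, 1]. So T has rank 1 (it is nonzero).

Yes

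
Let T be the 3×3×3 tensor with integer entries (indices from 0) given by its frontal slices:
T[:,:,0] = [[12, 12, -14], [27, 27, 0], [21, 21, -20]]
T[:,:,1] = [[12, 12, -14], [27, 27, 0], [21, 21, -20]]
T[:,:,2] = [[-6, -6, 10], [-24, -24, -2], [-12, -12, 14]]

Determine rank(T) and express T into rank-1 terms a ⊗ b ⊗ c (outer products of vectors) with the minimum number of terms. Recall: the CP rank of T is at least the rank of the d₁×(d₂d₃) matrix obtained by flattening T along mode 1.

Lower bound: the mode-2 unfolding of T (rows indexed by j, columns by (i,k) = (0,0), (0,1), (0,2), (1,0), (1,1), (1,2), (2,0), (2,1), (2,2)) is [[12, 12, -6, 27, 27, -24, 21, 21, -12], [12, 12, -6, 27, 27, -24, 21, 21, -12], [-14, -14, 10, 0, 0, -2, -20, -20, 14]].
There the 2×2 minor on rows j ∈ {0, 2}, columns (i,k) ∈ {(0,0), (0,2)} is det [[12, -6], [-14, 10]] = 36 ≠ 0, so this unfolding has rank ≥ 2; CP rank is at least every unfolding rank, so rank(T) ≥ 2. (Flattening ranks never certify an upper bound on CP rank; for that we must actually write T with 2 rank-1 terms.)
Upper bound — finding two terms. Write S_k = T[:,:,k] for the frontal slices: S₀ = [[12, 12, -14], [27, 27, 0], [21, 21, -20]], S₁ = [[12, 12, -14], [27, 27, 0], [21, 21, -20]], S₂ = [[-6, -6, 10], [-24, -24, -2], [-12, -12, 14]].
If T = a₁ ⊗ b₁ ⊗ c₁ + a₂ ⊗ b₂ ⊗ c₂ then each S_k = c₁[k]·a₁b₁ᵀ + c₂[k]·a₂b₂ᵀ. S₀ and S₂ are linearly independent, so a₁b₁ᵀ and a₂b₂ᵀ must span the same plane of matrices: they are the rank-1 matrices of the form x·S₀ + y·S₂.
The 2×2 minor of x·S₀ + y·S₂ on rows {0,1}, columns {0,2} is 378·x² − 630·xy + 252·y² = 126·(3·x − 2·y)(x − y), vanishing at (x:y) = (2:3) and (1:1).
M₁ = 2·S₀ + 3·S₂ = [[6, 6, 2], [-18, -18, -6], [6, 6, 2]] = 2·[1, -3, 1][3, 3, 1]ᵀ and M₂ = S₀ + S₂ = [[6, 6, -4], [3, 3, -2], [9, 9, -6]] = [2, 1, 3][3, 3, -2]ᵀ, so take a₁ = [1, -3, 1], b₁ = [3, 3, 1], a₂ = [2, 1, 3], b₂ = [3, 3, -2].
Each slice is an integer combination of E₁ = a₁b₁ᵀ and E₂ = a₂b₂ᵀ: S₀ = −2·E₁ + 3·E₂, S₁ = −2·E₁ + 3·E₂, S₂ = 2·E₁ − 2·E₂; reading off coefficients, c₁ = [-2, -2, 2] and c₂ = [3, 3, -2].
Hence T = [1, -3, 1] ⊗ [3, 3, 1] ⊗ [-2, -2, 2] + [2, 1, 3] ⊗ [3, 3, -2] ⊗ [3, 3, -2], so rank(T) ≤ 2.
These bounds meet, so rank(T) = 2.

rank(T) = 2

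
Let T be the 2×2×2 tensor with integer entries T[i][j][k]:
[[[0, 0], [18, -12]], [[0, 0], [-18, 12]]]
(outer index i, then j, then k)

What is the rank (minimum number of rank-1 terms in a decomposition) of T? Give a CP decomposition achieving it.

Lower bound: T ≠ 0 (e.g. T[0,1,0] = 18), so rank(T) ≥ 1.
Upper bound: if T = a (x) b (x) c then every fibre of T is a multiple of the corresponding factor, so read the factors off the fibres through the nonzero entry T[0,1,0] = 18.
The mode-1 fibre T[:,1,0] = [18, -18] gives a = (1, -1) (primitive direction); the mode-2 fibre T[0,:,0] = [0, 18] gives b = (0, 1); then c[k] = T[0,1,k] / (a[0]·b[1]) = [18, -12] / 1 = (18, -12).
Expanding (1, -1) (x) (0, 1) (x) (18, -12) reproduces all 8 entries of T, so T = (1, -1) (x) (0, 1) (x) (18, -12) and rank(T) ≤ 1.
These bounds meet, so rank(T) = 1.
Check entry T[0,0,0] = 0: (1)·(0)·(18) = 0.

rank(T) = 1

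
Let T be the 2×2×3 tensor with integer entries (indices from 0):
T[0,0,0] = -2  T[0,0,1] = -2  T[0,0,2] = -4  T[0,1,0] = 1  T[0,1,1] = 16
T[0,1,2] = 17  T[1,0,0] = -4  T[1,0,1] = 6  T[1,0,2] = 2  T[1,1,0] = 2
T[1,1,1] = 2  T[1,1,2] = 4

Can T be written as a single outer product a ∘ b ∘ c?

No

The mode-3 unfolding of T (rows indexed by k, columns by (i,j) = (0,0), (0,1), (1,0), (1,1)) is [[-2, 1, -4, 2], [-2, 16, 6, 2], [-4, 17, 2, 4]].
There the 2×2 minor on rows k ∈ {0, 1}, columns (i,j) ∈ {(0,0), (0,1)} is det [[-2, 1], [-2, 16]] = -30 ≠ 0, so this unfolding has rank ≥ 2; CP rank is at least every unfolding rank, so rank(T) ≥ 2.
In particular rank(T) ≥ 2 > 1, so T is not rank-1.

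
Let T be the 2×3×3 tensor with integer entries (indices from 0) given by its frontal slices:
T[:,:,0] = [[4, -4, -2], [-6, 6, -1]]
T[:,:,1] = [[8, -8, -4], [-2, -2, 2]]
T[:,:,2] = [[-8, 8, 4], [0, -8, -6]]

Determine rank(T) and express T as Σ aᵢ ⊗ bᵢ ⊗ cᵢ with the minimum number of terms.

Lower bound: the mode-3 unfolding of T (rows indexed by k, columns by (i,j) = (0,0), (0,1), (0,2), (1,0), (1,1), (1,2)) is [[4, -4, -2, -6, 6, -1], [8, -8, -4, -2, -2, 2], [-8, 8, 4, 0, -8, -6]].
There the 3×3 minor on rows k ∈ {0, 1, 2}, columns (i,j) ∈ {(0,0), (1,0), (1,1)} is det [[4, -6, 6], [8, -2, -2], [-8, 0, -8]] = -512 ≠ 0, so this unfolding has rank ≥ 3; CP rank is at least every unfolding rank, so rank(T) ≥ 3. (Flattening ranks never certify an upper bound on CP rank; for that we must actually write T with 3 rank-1 terms.)
Upper bound: T is a sum of 3 rank-1 terms, T = [0, 1] ⊗ [1, 1, 1] ⊗ [0, -2, -4] + [0, 1] ⊗ [2, -2, 1] ⊗ [-2, 2, 0] + [2, -1] ⊗ [2, -2, -1] ⊗ [1, 2, -2] (one valid choice — decompositions are not unique — normalised so each a, b is primitive with positive first nonzero entry; check it by expanding all entries), so rank(T) ≤ 3.
These bounds meet, so rank(T) = 3.

rank(T) = 3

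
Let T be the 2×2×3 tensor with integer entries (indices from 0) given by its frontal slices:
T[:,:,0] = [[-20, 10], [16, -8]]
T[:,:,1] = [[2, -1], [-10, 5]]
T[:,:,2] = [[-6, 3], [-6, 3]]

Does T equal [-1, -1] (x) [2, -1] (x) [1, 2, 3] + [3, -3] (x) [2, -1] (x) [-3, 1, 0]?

Yes

Reconstruct entrywise from the claimed factors. For example, T[1,1,2] = 3 and Σₗ aₗ[1]bₗ[1]cₗ[2] = (-1)·(-1)·(3) + (-3)·(-1)·(0) = 3; checking all 12 entries, every one matches. The claim holds.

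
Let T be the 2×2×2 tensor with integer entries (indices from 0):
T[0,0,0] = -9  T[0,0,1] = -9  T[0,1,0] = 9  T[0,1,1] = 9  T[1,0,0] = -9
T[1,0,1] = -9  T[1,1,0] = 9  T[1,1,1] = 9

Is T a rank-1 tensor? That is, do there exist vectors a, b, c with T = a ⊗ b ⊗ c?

Yes

If T = a ⊗ b ⊗ c then every fibre of T is a multiple of the corresponding factor, so read the factors off the fibres through the nonzero entry T[0,0,0] = -9.
The mode-1 fibre T[:,0,0] = [-9, -9] gives a = (1, 1) (primitive direction); the mode-2 fibre T[0,:,0] = [-9, 9] gives b = (1, -1); then c[k] = T[0,0,k] / (a[0]·b[0]) = [-9, -9] / 1 = (-9, -9).
Expanding (1, 1) ⊗ (1, -1) ⊗ (-9, -9) reproduces all 8 entries of T, so T = (1, 1) ⊗ (1, -1) ⊗ (-9, -9) and rank(T) ≤ 1.
Equivalently every frontal slice T[:,:,k] is c[k] times the rank-1 matrix (1, 1) ⊗ (1, -1). So T has rank 1 (it is nonzero).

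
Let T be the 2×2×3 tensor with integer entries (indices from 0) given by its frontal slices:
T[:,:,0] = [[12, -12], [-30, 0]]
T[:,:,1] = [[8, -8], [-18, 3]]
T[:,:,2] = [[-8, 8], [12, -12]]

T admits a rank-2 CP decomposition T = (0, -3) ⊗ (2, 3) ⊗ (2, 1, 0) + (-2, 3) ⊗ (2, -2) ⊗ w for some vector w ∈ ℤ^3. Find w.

Subtract the known terms from T to get the rank-1 residual R = (-2, 3) ⊗ (2, -2) ⊗ w, so R[i,j,k] = a[i]·b[j]·w[k]. Pick indices with nonzero a[0]·b[0] = (-2)·(2) = -4. Only the fibre through (0,0,·) is needed: R[0,0,:] = T[0,0,:] − Σₗ aₗ[0]bₗ[0]cₗ = [12, 8, -8] − (0)·(2)·(2, 1, 0) = [12, 8, -8]. Then w[k] = R[0,0,k] / -4 for each k, giving w = [12, 8, -8] / -4 = (-3, -2, 2).

w = (-3, -2, 2)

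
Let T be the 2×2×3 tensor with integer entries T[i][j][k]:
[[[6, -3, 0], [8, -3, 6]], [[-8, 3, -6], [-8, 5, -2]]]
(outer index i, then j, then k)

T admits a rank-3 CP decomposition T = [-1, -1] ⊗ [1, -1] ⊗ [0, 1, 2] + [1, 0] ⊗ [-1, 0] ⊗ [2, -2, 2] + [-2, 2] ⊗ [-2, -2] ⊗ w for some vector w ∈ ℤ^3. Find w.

Subtract the known terms from T to get the rank-1 residual R = [-2, 2] ⊗ [-2, -2] ⊗ w, so R[i,j,k] = a[i]·b[j]·w[k]. Pick indices with nonzero a[0]·b[0] = (-2)·(-2) = 4. Only the fibre through (0,0,·) is needed: R[0,0,:] = T[0,0,:] − Σₗ aₗ[0]bₗ[0]cₗ = [6, -3, 0] − (-1)·(1)·[0, 1, 2] − (1)·(-1)·[2, -2, 2] = [8, -4, 4]. Then w[k] = R[0,0,k] / 4 for each k, giving w = [8, -4, 4] / 4 = [2, -1, 1].

w = [2, -1, 1]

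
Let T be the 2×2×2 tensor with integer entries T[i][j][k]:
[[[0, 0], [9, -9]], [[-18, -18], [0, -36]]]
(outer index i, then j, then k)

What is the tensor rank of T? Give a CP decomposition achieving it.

Lower bound: in the mode-2 unfolding of T (rows indexed by j, columns by (i,k)) the 2×2 minor on rows j ∈ {0, 1}, columns (i,k) ∈ {(0,0), (1,0)} is det [[0, -18], [9, 0]] = 162 ≠ 0, so that unfolding has rank ≥ 2 and hence rank(T) ≥ 2 (CP rank is at least every unfolding rank, though it can be larger).
Upper bound: with S_k = T[:,:,k], the two rank-1 terms a₁b₁ᵀ, a₂b₂ᵀ are the rank-1 members of the pencil x·S₀ + y·S₁.
det(x·S₀ + y·S₁) is 162·x² − 162·y² = 162·(x − y)(x + y), vanishing at (x:y) = (1:1) and (1:-1).
M₁ = S₀ + S₁ = [[0, 0], [-36, -36]] = (-36)·[0, 1][1, 1]ᵀ and M₂ = S₀ − S₁ = [[0, 18], [0, 36]] = 18·[1, 2][0, 1]ᵀ, so take a₁ = [0, 1], b₁ = [1, 1], a₂ = [1, 2], b₂ = [0, 1].
Each slice is an integer combination of E₁ = a₁b₁ᵀ and E₂ = a₂b₂ᵀ: S₀ = −18·E₁ + 9·E₂, S₁ = −18·E₁ − 9·E₂; reading off coefficients, c₁ = [-18, -18] and c₂ = [9, -9].
Hence T = [0, 1] ⊗ [1, 1] ⊗ [-18, -18] + [1, 2] ⊗ [0, 1] ⊗ [9, -9], so rank(T) ≤ 2.
These bounds meet, so rank(T) = 2.

rank(T) = 2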